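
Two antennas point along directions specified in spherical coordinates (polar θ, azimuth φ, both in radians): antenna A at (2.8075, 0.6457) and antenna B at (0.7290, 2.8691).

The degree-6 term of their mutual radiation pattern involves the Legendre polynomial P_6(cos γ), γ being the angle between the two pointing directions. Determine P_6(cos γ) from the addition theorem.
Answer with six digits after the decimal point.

-0.413334

Expand P_6 via completeness: Σ_{m} conj(Y_{6,m}) at Ω₁ times Y_{6,m} at Ω₂ —
  term(m=-6) = (0.000018, -0.000018)   from Y*(Ω₁)=(-0.000446, -0.000402), Y(Ω₂)=(-0.002706, 0.042117)
  term(m=-5) = (-0.000119, -0.000974)   from Y*(Ω₁)=(0.005971, 0.000520), Y(Ω₂)=(-0.033857, -0.160155)
  term(m=-4) = (-0.011277, -0.006625)   from Y*(Ω₁)=(-0.030839, 0.019283), Y(Ω₂)=(0.166317, 0.318822)
  term(m=-3) = (-0.061352, 0.025005)   from Y*(Ω₁)=(0.052979, -0.138104), Y(Ω₂)=(-0.306389, -0.326706)
  term(m=-2) = (-0.017867, 0.065684)   from Y*(Ω₁)=(0.108364, 0.377706), Y(Ω₂)=(0.148138, 0.089805)
  term(m=-1) = (-0.105653, -0.138231)   from Y*(Ω₁)=(-0.459761, -0.346403), Y(Ω₂)=(0.291086, 0.081342)
  term(m=+0) = (-0.035098, 0.000000)   from Y*(Ω₁)=(0.128333, -0.000000), Y(Ω₂)=(-0.273493, 0.000000)
  term(m=+1) = (-0.105653, 0.138231)   from Y*(Ω₁)=(0.459761, -0.346403), Y(Ω₂)=(-0.291086, 0.081342)
  term(m=+2) = (-0.017867, -0.065684)   from Y*(Ω₁)=(0.108364, -0.377706), Y(Ω₂)=(0.148138, -0.089805)
  term(m=+3) = (-0.061352, -0.025005)   from Y*(Ω₁)=(-0.052979, -0.138104), Y(Ω₂)=(0.306389, -0.326706)
  term(m=+4) = (-0.011277, 0.006625)   from Y*(Ω₁)=(-0.030839, -0.019283), Y(Ω₂)=(0.166317, -0.318822)
  term(m=+5) = (-0.000119, 0.000974)   from Y*(Ω₁)=(-0.005971, 0.000520), Y(Ω₂)=(0.033857, -0.160155)
  term(m=+6) = (0.000018, 0.000018)   from Y*(Ω₁)=(-0.000446, 0.000402), Y(Ω₂)=(-0.002706, -0.042117)
Σ over m = (-0.427597, 0.000000); ×(4π/13) → (-0.413334, 0.000000). Real part: -0.413334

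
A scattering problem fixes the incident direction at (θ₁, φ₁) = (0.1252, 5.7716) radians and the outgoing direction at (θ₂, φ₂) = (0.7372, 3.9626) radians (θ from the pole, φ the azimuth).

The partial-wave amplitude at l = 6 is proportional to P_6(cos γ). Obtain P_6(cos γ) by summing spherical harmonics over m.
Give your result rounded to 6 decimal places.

-0.173154

Term-by-term m-sum for l=6 (normalisation 4π/13 = 0.966644):
  [-6]  conj(Y_{6,-6})(Ω₁) = -0.00000 - 0.00000j ; Y_{6,-6}(Ω₂) = 0.00945 + 0.04356j ; Δ = -0.00000 - 0.00000j
  [-5]  conj(Y_{6,-5})(Ω₁) = -0.00004 - 0.00003j ; Y_{6,-5}(Ω₂) = 0.09705 - 0.13965j ; Δ = -0.00001 + 0.00000j
  [-4]  conj(Y_{6,-4})(Ω₁) = -0.00039 - 0.00076j ; Y_{6,-4}(Ω₂) = -0.36269 + 0.05201j ; Δ = 0.00018 + 0.00025j
  [-3]  conj(Y_{6,-3})(Ω₁) = 0.00035 - 0.00985j ; Y_{6,-3}(Ω₂) = 0.34546 + 0.27855j ; Δ = 0.00287 - 0.00330j
  [-2]  conj(Y_{6,-2})(Ω₁) = 0.04035 - 0.06617j ; Y_{6,-2}(Ω₂) = -0.01098 - 0.15389j ; Δ = -0.01062 - 0.00548j
  [-1]  conj(Y_{6,-1})(Ω₁) = 0.33143 - 0.18608j ; Y_{6,-1}(Ω₂) = 0.21367 - 0.22946j ; Δ = 0.02812 - 0.11581j
  [+0]  conj(Y_{6,0})(Ω₁) = 0.85636 + 0.00000j ; Y_{6,0}(Ω₂) = -0.25713 + 0.00000j ; Δ = -0.22019 + 0.00000j
  [+1]  conj(Y_{6,1})(Ω₁) = -0.33143 - 0.18608j ; Y_{6,1}(Ω₂) = -0.21367 - 0.22946j ; Δ = 0.02812 + 0.11581j
  [+2]  conj(Y_{6,2})(Ω₁) = 0.04035 + 0.06617j ; Y_{6,2}(Ω₂) = -0.01098 + 0.15389j ; Δ = -0.01062 + 0.00548j
  [+3]  conj(Y_{6,3})(Ω₁) = -0.00035 - 0.00985j ; Y_{6,3}(Ω₂) = -0.34546 + 0.27855j ; Δ = 0.00287 + 0.00330j
  [+4]  conj(Y_{6,4})(Ω₁) = -0.00039 + 0.00076j ; Y_{6,4}(Ω₂) = -0.36269 - 0.05201j ; Δ = 0.00018 - 0.00025j
  [+5]  conj(Y_{6,5})(Ω₁) = 0.00004 - 0.00003j ; Y_{6,5}(Ω₂) = -0.09705 - 0.13965j ; Δ = -0.00001 - 0.00000j
  [+6]  conj(Y_{6,6})(Ω₁) = -0.00000 + 0.00000j ; Y_{6,6}(Ω₂) = 0.00945 - 0.04356j ; Δ = -0.00000 + 0.00000j
Σ over m = -0.17913 + 0.00000j; ×(4π/13) → -0.17315 + 0.00000j. Real part: -0.173154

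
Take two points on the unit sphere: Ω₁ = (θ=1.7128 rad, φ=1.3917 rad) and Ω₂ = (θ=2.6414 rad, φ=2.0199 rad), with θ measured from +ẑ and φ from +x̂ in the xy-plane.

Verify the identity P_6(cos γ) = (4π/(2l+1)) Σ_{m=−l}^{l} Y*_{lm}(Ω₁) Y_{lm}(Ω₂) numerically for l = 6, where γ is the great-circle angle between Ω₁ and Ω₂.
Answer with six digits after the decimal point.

0.317813

Summing Y*_{l m}(θ₁,φ₁)·Y_{l m}(θ₂,φ₂) over m ∈ [−6, 6]; prefactor 4π/(2·6+1) = 0.966644:
  [-6]  conj(Y_{6,-6})(Ω₁) = -0.21645 + 0.39980j ; Y_{6,-6}(Ω₂) = 0.00530 + 0.00254j ; Δ = -0.00216 + 0.00157j
  [-5]  conj(Y_{6,-5})(Ω₁) = -0.17574 - 0.14076j ; Y_{6,-5}(Ω₂) = 0.02909 - 0.02327j ; Δ = -0.00839 - 0.00000j
  [-4]  conj(Y_{6,-4})(Ω₁) = -0.20147 + 0.17542j ; Y_{6,-4}(Ω₂) = -0.03154 - 0.13742j ; Δ = 0.03046 + 0.02215j
  [-3]  conj(Y_{6,-3})(Ω₁) = -0.12723 - 0.21357j ; Y_{6,-3}(Ω₂) = -0.33632 - 0.07644j ; Δ = 0.02647 + 0.08155j
  [-2]  conj(Y_{6,-2})(Ω₁) = -0.19510 + 0.07303j ; Y_{6,-2}(Ω₂) = -0.31295 + 0.39292j ; Δ = 0.03236 - 0.09952j
  [-1]  conj(Y_{6,-1})(Ω₁) = -0.04537 - 0.25060j ; Y_{6,-1}(Ω₂) = 0.11031 + 0.22888j ; Δ = 0.05235 - 0.03803j
  [+0]  conj(Y_{6,0})(Ω₁) = -0.19207 + 0.00000j ; Y_{6,0}(Ω₂) = -0.34675 + 0.00000j ; Δ = 0.06660 + 0.00000j
  [+1]  conj(Y_{6,1})(Ω₁) = 0.04537 - 0.25060j ; Y_{6,1}(Ω₂) = -0.11031 + 0.22888j ; Δ = 0.05235 + 0.03803j
  [+2]  conj(Y_{6,2})(Ω₁) = -0.19510 - 0.07303j ; Y_{6,2}(Ω₂) = -0.31295 - 0.39292j ; Δ = 0.03236 + 0.09952j
  [+3]  conj(Y_{6,3})(Ω₁) = 0.12723 - 0.21357j ; Y_{6,3}(Ω₂) = 0.33632 - 0.07644j ; Δ = 0.02647 - 0.08155j
  [+4]  conj(Y_{6,4})(Ω₁) = -0.20147 - 0.17542j ; Y_{6,4}(Ω₂) = -0.03154 + 0.13742j ; Δ = 0.03046 - 0.02215j
  [+5]  conj(Y_{6,5})(Ω₁) = 0.17574 - 0.14076j ; Y_{6,5}(Ω₂) = -0.02909 - 0.02327j ; Δ = -0.00839 + 0.00000j
  [+6]  conj(Y_{6,6})(Ω₁) = -0.21645 - 0.39980j ; Y_{6,6}(Ω₂) = 0.00530 - 0.00254j ; Δ = -0.00216 - 0.00157j
Total Σ_m = 0.32878 + 0.00000j. Multiply by 0.966644: 0.31781 + 0.00000j. P_6(cos γ) = 0.317813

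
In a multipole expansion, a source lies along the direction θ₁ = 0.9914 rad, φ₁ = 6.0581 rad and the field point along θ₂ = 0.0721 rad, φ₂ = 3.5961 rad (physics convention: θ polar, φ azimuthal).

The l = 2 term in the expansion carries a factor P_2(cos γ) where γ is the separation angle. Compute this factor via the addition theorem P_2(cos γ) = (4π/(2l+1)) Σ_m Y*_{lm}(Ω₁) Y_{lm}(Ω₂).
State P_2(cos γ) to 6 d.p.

-0.126186

Addition theorem: P_2(cos γ) = (4π/5) Σ_m Y*_{lm}(Ω₁) Y_{lm}(Ω₂), m = −2…2:
  m=-2: Y*=0.24353 - 0.11769j  Y=0.00123 - 0.00158j  product 0.00011 - 0.00053j
  m=-1: Y*=0.34502 - 0.07900j  Y=-0.04987 + 0.02437j  product -0.01528 + 0.01235j
  m=+0: Y*=-0.03175 + 0.00000j  Y=0.62587 + 0.00000j  product -0.01987 + 0.00000j
  m=+1: Y*=-0.34502 - 0.07900j  Y=0.04987 + 0.02437j  product -0.01528 - 0.01235j
  m=+2: Y*=0.24353 + 0.11769j  Y=0.00123 + 0.00158j  product 0.00011 + 0.00053j
Total Σ_m = -0.05021 + 0.00000j. Multiply by 2.513274: -0.12619 + 0.00000j. P_2(cos γ) = -0.126186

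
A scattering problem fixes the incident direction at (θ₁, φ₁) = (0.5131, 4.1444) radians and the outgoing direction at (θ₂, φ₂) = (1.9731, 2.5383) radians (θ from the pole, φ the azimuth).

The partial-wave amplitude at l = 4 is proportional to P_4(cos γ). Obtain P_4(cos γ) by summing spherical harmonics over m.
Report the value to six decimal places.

Term-by-term m-sum for l=4 (normalisation 4π/9 = 1.396263):
  term(m=-4) = 0.00807 + 0.00115j   from Y*(Ω₁)=-0.01658 - 0.01963j, Y(Ω₂)=-0.23674 + 0.21119j
  term(m=-3) = -0.00521 + 0.04897j   from Y*(Ω₁)=0.12785 - 0.01713j, Y(Ω₂)=-0.09042 + 0.37096j
  term(m=-2) = -0.00718 - 0.00051j   from Y*(Ω₁)=-0.14646 + 0.31533j, Y(Ω₂)=0.00738 + 0.01935j
  term(m=-1) = -0.00543 + 0.15362j   from Y*(Ω₁)=-0.25177 - 0.39454j, Y(Ω₂)=-0.27045 - 0.18633j
  term(m=+0) = -0.00342 + 0.00000j   from Y*(Ω₁)=0.04165 + 0.00000j, Y(Ω₂)=-0.08215 + 0.00000j
  term(m=+1) = -0.00543 - 0.15362j   from Y*(Ω₁)=0.25177 - 0.39454j, Y(Ω₂)=0.27045 - 0.18633j
  term(m=+2) = -0.00718 + 0.00051j   from Y*(Ω₁)=-0.14646 - 0.31533j, Y(Ω₂)=0.00738 - 0.01935j
  term(m=+3) = -0.00521 - 0.04897j   from Y*(Ω₁)=-0.12785 - 0.01713j, Y(Ω₂)=0.09042 + 0.37096j
  term(m=+4) = 0.00807 - 0.00115j   from Y*(Ω₁)=-0.01658 + 0.01963j, Y(Ω₂)=-0.23674 - 0.21119j
Total Σ_m = -0.02291 - 0.00000j. Multiply by 1.396263: -0.03199 - 0.00000j. P_4(cos γ) = -0.031987

-0.031987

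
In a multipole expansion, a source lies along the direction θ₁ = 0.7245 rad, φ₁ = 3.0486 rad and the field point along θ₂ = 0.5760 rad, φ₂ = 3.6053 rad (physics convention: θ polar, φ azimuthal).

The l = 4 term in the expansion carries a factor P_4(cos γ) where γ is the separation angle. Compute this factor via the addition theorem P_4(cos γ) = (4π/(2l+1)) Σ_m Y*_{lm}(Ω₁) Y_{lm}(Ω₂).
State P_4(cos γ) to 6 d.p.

Summing Y*_{l m}(θ₁,φ₁)·Y_{l m}(θ₂,φ₂) over m ∈ [−4, 4]; prefactor 4π/(2·4+1) = 1.396263:
  [-4]  conj(Y_{4,-4})(Ω₁) = (0.079544, -0.031033) ; Y_{4,-4}(Ω₂) = (-0.010915, -0.037388) ; Δ = (-0.002028, -0.002635)
  [-3]  conj(Y_{4,-3})(Ω₁) = (-0.262314, 0.075139) ; Y_{4,-3}(Ω₂) = (-0.030313, 0.166890) ; Δ = (-0.004589, -0.046055)
  [-2]  conj(Y_{4,-2})(Ω₁) = (0.422422, -0.079483) ; Y_{4,-2}(Ω₂) = (0.233579, -0.311517) ; Δ = (0.073909, -0.150157)
  [-1]  conj(Y_{4,-1})(Ω₁) = (-0.216298, 0.020172) ; Y_{4,-1}(Ω₂) = (-0.371740, 0.185898) ; Δ = (0.076657, -0.047708)
  [+0]  conj(Y_{4,0})(Ω₁) = (-0.298009, -0.000000) ; Y_{4,0}(Ω₂) = (-0.083182, 0.000000) ; Δ = (0.024789, 0.000000)
  [+1]  conj(Y_{4,1})(Ω₁) = (0.216298, 0.020172) ; Y_{4,1}(Ω₂) = (0.371740, 0.185898) ; Δ = (0.076657, 0.047708)
  [+2]  conj(Y_{4,2})(Ω₁) = (0.422422, 0.079483) ; Y_{4,2}(Ω₂) = (0.233579, 0.311517) ; Δ = (0.073909, 0.150157)
  [+3]  conj(Y_{4,3})(Ω₁) = (0.262314, 0.075139) ; Y_{4,3}(Ω₂) = (0.030313, 0.166890) ; Δ = (-0.004589, 0.046055)
  [+4]  conj(Y_{4,4})(Ω₁) = (0.079544, 0.031033) ; Y_{4,4}(Ω₂) = (-0.010915, 0.037388) ; Δ = (-0.002028, 0.002635)
Total Σ_m = (0.312686, 0.000000). Multiply by 1.396263: (0.436592, 0.000000). P_4(cos γ) = 0.436592

0.436592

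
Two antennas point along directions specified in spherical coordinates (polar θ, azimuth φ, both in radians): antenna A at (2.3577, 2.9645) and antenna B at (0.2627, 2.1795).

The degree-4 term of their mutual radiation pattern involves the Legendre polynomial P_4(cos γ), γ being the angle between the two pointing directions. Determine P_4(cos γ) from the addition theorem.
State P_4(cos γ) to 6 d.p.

Expand P_4 via completeness: Σ_{m} conj(Y_{4,m}) at Ω₁ times Y_{4,m} at Ω₂ —
  term(m=-4) = -0.000221+0.000000i   from Y*(Ω₁)=+0.083512-0.071545i, Y(Ω₂)=-0.001531-0.001307i
  term(m=-3) = +0.004664-0.004675i   from Y*(Ω₁)=+0.268972-0.158057i, Y(Ω₂)=+0.020482-0.005346i
  term(m=-2) = +0.000042+0.052209i   from Y*(Ω₁)=+0.392666-0.145200i, Y(Ω₂)=-0.043159+0.117002i
  term(m=-1) = -0.035756-0.035728i   from Y*(Ω₁)=+0.118875-0.021275i, Y(Ω₂)=-0.239332-0.343379i
  term(m=+0) = -0.198172-0.000000i   from Y*(Ω₁)=-0.342998-0.000000i, Y(Ω₂)=+0.577763+0.000000i
  term(m=+1) = -0.035756+0.035728i   from Y*(Ω₁)=-0.118875-0.021275i, Y(Ω₂)=+0.239332-0.343379i
  term(m=+2) = +0.000042-0.052209i   from Y*(Ω₁)=+0.392666+0.145200i, Y(Ω₂)=-0.043159-0.117002i
  term(m=+3) = +0.004664+0.004675i   from Y*(Ω₁)=-0.268972-0.158057i, Y(Ω₂)=-0.020482-0.005346i
  term(m=+4) = -0.000221-0.000000i   from Y*(Ω₁)=+0.083512+0.071545i, Y(Ω₂)=-0.001531+0.001307i
Accumulated sum -0.260715-0.000000i; after 4π/(2l+1) scaling, -0.364027-0.000000i ⇒ P_4 = -0.364027

-0.364027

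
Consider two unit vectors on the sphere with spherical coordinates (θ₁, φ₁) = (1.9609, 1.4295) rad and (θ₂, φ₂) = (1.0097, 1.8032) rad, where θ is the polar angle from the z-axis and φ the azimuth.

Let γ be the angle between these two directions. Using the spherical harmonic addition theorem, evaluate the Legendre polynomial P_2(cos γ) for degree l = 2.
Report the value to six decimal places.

Summing Y*_{l m}(θ₁,φ₁)·Y_{l m}(θ₂,φ₂) over m ∈ [−2, 2]; prefactor 4π/(2·2+1) = 2.513274:
  m=-2: -0.317307+0.092134i × -0.247525+0.124122i = +0.067106-0.062190i  (running Σ = +0.067106-0.062190i)
  m=-1: -0.038265-0.269008i × -0.080163-0.338697i = -0.088045+0.034525i  (running Σ = -0.020939-0.027666i)
  m=0: -0.178559-0.000000i × -0.047486+0.000000i = +0.008479+0.000000i  (running Σ = -0.012460-0.027666i)
  m=1: +0.038265-0.269008i × +0.080163-0.338697i = -0.088045-0.034525i  (running Σ = -0.100505-0.062190i)
  m=2: -0.317307-0.092134i × -0.247525-0.124122i = +0.067106+0.062190i  (running Σ = -0.033399+0.000000i)
Σ over m = -0.033399+0.000000i; ×(4π/5) → -0.083941+0.000000i. Real part: -0.083941

-0.083941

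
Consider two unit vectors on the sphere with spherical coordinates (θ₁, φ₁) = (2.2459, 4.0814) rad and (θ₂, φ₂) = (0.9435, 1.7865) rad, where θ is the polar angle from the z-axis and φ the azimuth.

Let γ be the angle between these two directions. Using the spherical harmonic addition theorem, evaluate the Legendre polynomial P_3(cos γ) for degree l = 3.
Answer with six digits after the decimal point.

Term-by-term m-sum for l=3 (normalisation 4π/7 = 1.795196):
  term(m=-3) = (0.036234, 0.024870)   from Y*(Ω₁)=(0.188272, -0.062845), Y(Ω₂)=(0.133488, 0.176652)
  term(m=-2) = (0.018715, 0.151899)   from Y*(Ω₁)=(0.118302, -0.370823), Y(Ω₂)=(-0.357173, 0.164416)
  term(m=-1) = (-0.030114, 0.034052)   from Y*(Ω₁)=(-0.141839, -0.194132), Y(Ω₂)=(-0.040467, -0.184688)
  term(m=+0) = (-0.068325, 0.000000)   from Y*(Ω₁)=(0.244191, -0.000000), Y(Ω₂)=(-0.279801, 0.000000)
  term(m=+1) = (-0.030114, -0.034052)   from Y*(Ω₁)=(0.141839, -0.194132), Y(Ω₂)=(0.040467, -0.184688)
  term(m=+2) = (0.018715, -0.151899)   from Y*(Ω₁)=(0.118302, 0.370823), Y(Ω₂)=(-0.357173, -0.164416)
  term(m=+3) = (0.036234, -0.024870)   from Y*(Ω₁)=(-0.188272, -0.062845), Y(Ω₂)=(-0.133488, 0.176652)
Total Σ_m = (-0.018655, 0.000000). Multiply by 1.795196: (-0.033490, 0.000000). P_3(cos γ) = -0.033490

-0.033490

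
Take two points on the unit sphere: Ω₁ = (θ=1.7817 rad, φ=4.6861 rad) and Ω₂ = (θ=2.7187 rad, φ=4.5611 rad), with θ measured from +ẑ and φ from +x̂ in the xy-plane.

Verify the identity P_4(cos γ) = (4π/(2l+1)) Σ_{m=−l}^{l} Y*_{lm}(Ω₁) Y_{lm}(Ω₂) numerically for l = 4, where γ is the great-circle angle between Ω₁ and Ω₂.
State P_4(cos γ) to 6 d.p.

Addition theorem: P_4(cos γ) = (4π/9) Σ_m Y*_{lm}(Ω₁) Y_{lm}(Ω₂), m = −4…4:
  term(m=-4) = +0.004457+0.002435i   from Y*(Ω₁)=+0.402360-0.042467i, Y(Ω₂)=+0.010324+0.007142i
  term(m=-3) = +0.017986+0.007080i   from Y*(Ω₁)=-0.019302-0.244233i, Y(Ω₂)=-0.034592+0.070910i
  term(m=-2) = -0.058358-0.014901i   from Y*(Ω₁)=+0.221431-0.011653i, Y(Ω₂)=-0.259291-0.080941i
  term(m=-1) = -0.129254-0.016241i   from Y*(Ω₁)=-0.006856-0.260731i, Y(Ω₂)=+0.075275-0.493757i
  term(m=+0) = +0.044238+0.000000i   from Y*(Ω₁)=+0.185387-0.000000i, Y(Ω₂)=+0.238626+0.000000i
  term(m=+1) = -0.129254+0.016241i   from Y*(Ω₁)=+0.006856-0.260731i, Y(Ω₂)=-0.075275-0.493757i
  term(m=+2) = -0.058358+0.014901i   from Y*(Ω₁)=+0.221431+0.011653i, Y(Ω₂)=-0.259291+0.080941i
  term(m=+3) = +0.017986-0.007080i   from Y*(Ω₁)=+0.019302-0.244233i, Y(Ω₂)=+0.034592+0.070910i
  term(m=+4) = +0.004457-0.002435i   from Y*(Ω₁)=+0.402360+0.042467i, Y(Ω₂)=+0.010324-0.007142i
Σ over m = -0.286099+0.000000i; ×(4π/9) → -0.399469+0.000000i. Real part: -0.399469

-0.399469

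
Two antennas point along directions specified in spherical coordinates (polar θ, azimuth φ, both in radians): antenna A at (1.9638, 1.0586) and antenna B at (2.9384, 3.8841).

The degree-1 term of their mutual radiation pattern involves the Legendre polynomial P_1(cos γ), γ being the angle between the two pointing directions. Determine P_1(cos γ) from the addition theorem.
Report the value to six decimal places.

0.197909

Addition theorem: P_1(cos γ) = (4π/3) Σ_m Y*_{lm}(Ω₁) Y_{lm}(Ω₂), m = −1…1:
  m=-1: 0.15642 + 0.27820j × -0.05137 + 0.04714j = -0.02115 - 0.00692j  (running Σ = -0.02115 - 0.00692j)
  m=0: -0.18712 + 0.00000j × -0.47855 + 0.00000j = 0.08955 + 0.00000j  (running Σ = 0.06840 - 0.00692j)
  m=1: -0.15642 + 0.27820j × 0.05137 + 0.04714j = -0.02115 + 0.00692j  (running Σ = 0.04725 + 0.00000j)
Total Σ_m = 0.04725 + 0.00000j. Multiply by 4.188790: 0.19791 + 0.00000j. P_1(cos γ) = 0.197909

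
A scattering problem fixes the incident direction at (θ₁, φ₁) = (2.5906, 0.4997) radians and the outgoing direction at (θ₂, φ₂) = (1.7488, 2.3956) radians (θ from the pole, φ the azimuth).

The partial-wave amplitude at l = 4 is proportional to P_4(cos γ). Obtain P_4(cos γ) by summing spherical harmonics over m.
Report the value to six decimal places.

Summing Y*_{l m}(θ₁,φ₁)·Y_{l m}(θ₂,φ₂) over m ∈ [−4, 4]; prefactor 4π/(2·4+1) = 1.396263:
  term(m=-4) = 0.00369 - 0.01330j   from Y*(Ω₁)=-0.01380 + 0.03025j, Y(Ω₂)=-0.41007 + 0.06518j
  term(m=-3) = 0.02677 + 0.01814j   from Y*(Ω₁)=-0.01096 - 0.15263j, Y(Ω₂)=-0.13074 + 0.16598j
  term(m=-2) = 0.07534 - 0.05729j   from Y*(Ω₁)=0.20238 + 0.31477j, Y(Ω₂)=-0.01991 - 0.25214j
  term(m=-1) = 0.03216 + 0.09541j   from Y*(Ω₁)=-0.38551 - 0.21046j, Y(Ω₂)=-0.16836 - 0.15558j
  term(m=+0) = -0.00783 + 0.00000j   from Y*(Ω₁)=-0.03535 + 0.00000j, Y(Ω₂)=0.22150 + 0.00000j
  term(m=+1) = 0.03216 - 0.09541j   from Y*(Ω₁)=0.38551 - 0.21046j, Y(Ω₂)=0.16836 - 0.15558j
  term(m=+2) = 0.07534 + 0.05729j   from Y*(Ω₁)=0.20238 - 0.31477j, Y(Ω₂)=-0.01991 + 0.25214j
  term(m=+3) = 0.02677 - 0.01814j   from Y*(Ω₁)=0.01096 - 0.15263j, Y(Ω₂)=0.13074 + 0.16598j
  term(m=+4) = 0.00369 + 0.01330j   from Y*(Ω₁)=-0.01380 - 0.03025j, Y(Ω₂)=-0.41007 - 0.06518j
Accumulated sum 0.26807 - 0.00000j; after 4π/(2l+1) scaling, 0.37429 - 0.00000j ⇒ P_4 = 0.374295

0.374295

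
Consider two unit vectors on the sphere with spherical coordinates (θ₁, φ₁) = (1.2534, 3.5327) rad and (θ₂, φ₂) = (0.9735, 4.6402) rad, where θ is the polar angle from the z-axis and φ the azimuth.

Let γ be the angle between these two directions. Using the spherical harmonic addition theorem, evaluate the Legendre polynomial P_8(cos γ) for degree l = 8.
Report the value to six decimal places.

0.003141

Summing Y*_{l m}(θ₁,φ₁)·Y_{l m}(θ₂,φ₂) over m ∈ [−8, 8]; prefactor 4π/(2·8+1) = 0.739198:
  m=-8: -0.342066+0.004356i × +0.094357+0.061485i = -0.032544-0.020621i  (running Σ = -0.032544-0.020621i)
  m=-7: +0.413355-0.176638i × +0.148330-0.268114i = +0.013954-0.137027i  (running Σ = -0.018591-0.157648i)
  m=-6: -0.089369+0.091092i × -0.408864-0.189067i = +0.053762-0.020348i  (running Σ = +0.035172-0.177995i)
  m=-5: -0.113454+0.280189i × -0.108902+0.288496i = -0.068478-0.063244i  (running Σ = -0.033306-0.241239i)
  m=-4: -0.001607-0.252388i × -0.109258-0.032456i = -0.008016+0.027628i  (running Σ = -0.041322-0.213612i)
  m=-3: -0.075786-0.180520i × -0.078890+0.358564i = +0.070707-0.012933i  (running Σ = +0.029385-0.226545i)
  m=-2: +0.204399+0.203101i × +0.074969+0.010900i = +0.013110+0.017454i  (running Σ = +0.042494-0.209090i)
  m=-1: +0.133914+0.055219i × -0.023936+0.330996i = -0.021483+0.043003i  (running Σ = +0.021012-0.166087i)
  m=0: -0.295333-0.000000i × +0.127902+0.000000i = -0.037774-0.000000i  (running Σ = -0.016762-0.166087i)
  m=1: -0.133914+0.055219i × +0.023936+0.330996i = -0.021483-0.043003i  (running Σ = -0.038245-0.209090i)
  m=2: +0.204399-0.203101i × +0.074969-0.010900i = +0.013110-0.017454i  (running Σ = -0.025135-0.226545i)
  m=3: +0.075786-0.180520i × +0.078890+0.358564i = +0.070707+0.012933i  (running Σ = +0.045572-0.213612i)
  m=4: -0.001607+0.252388i × -0.109258+0.032456i = -0.008016-0.027628i  (running Σ = +0.037556-0.241239i)
  m=5: +0.113454+0.280189i × +0.108902+0.288496i = -0.068478+0.063244i  (running Σ = -0.030922-0.177995i)
  m=6: -0.089369-0.091092i × -0.408864+0.189067i = +0.053762+0.020348i  (running Σ = +0.022840-0.157648i)
  m=7: -0.413355-0.176638i × -0.148330-0.268114i = +0.013954+0.137027i  (running Σ = +0.036794-0.020621i)
  m=8: -0.342066-0.004356i × +0.094357-0.061485i = -0.032544+0.020621i  (running Σ = +0.004250+0.000000i)
Total Σ_m = +0.004250+0.000000i. Multiply by 0.739198: +0.003141+0.000000i. P_8(cos γ) = 0.003141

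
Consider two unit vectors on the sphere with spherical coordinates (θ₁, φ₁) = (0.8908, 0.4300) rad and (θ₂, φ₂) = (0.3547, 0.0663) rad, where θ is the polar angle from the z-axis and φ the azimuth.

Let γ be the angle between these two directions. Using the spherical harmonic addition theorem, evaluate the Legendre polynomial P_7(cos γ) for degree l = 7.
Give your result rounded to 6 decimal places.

Expand P_7 via completeness: Σ_{m} conj(Y_{7,m}) at Ω₁ times Y_{7,m} at Ω₂ —
  m=-7: -0.085198+0.011277i × +0.000273-0.000136i = -0.000022+0.000015i  (running Σ = -0.000022+0.000015i)
  m=-6: -0.220094+0.138476i × +0.002839-0.001193i = -0.000460+0.000656i  (running Σ = -0.000481+0.000670i)
  m=-5: -0.236349+0.361373i × +0.018290-0.006295i = -0.002048+0.008097i  (running Σ = -0.002529+0.008768i)
  m=-4: -0.053660+0.356967i × +0.081477-0.022129i = +0.003527+0.030272i  (running Σ = +0.000998+0.039040i)
  m=-3: -0.010676-0.037017i × +0.252359-0.050867i = -0.004577-0.008798i  (running Σ = -0.003579+0.030241i)
  m=-2: -0.238180-0.276660i × +0.506116-0.067507i = -0.139223-0.123943i  (running Σ = -0.142802-0.093702i)
  m=-1: -0.112367-0.051534i × +0.501615-0.033306i = -0.058081-0.022108i  (running Σ = -0.200884-0.115809i)
  m=0: +0.331767-0.000000i × -0.138626+0.000000i = -0.045992+0.000000i  (running Σ = -0.246875-0.115809i)
  m=1: +0.112367-0.051534i × -0.501615-0.033306i = -0.058081+0.022108i  (running Σ = -0.304956-0.093702i)
  m=2: -0.238180+0.276660i × +0.506116+0.067507i = -0.139223+0.123943i  (running Σ = -0.444180+0.030241i)
  m=3: +0.010676-0.037017i × -0.252359-0.050867i = -0.004577+0.008798i  (running Σ = -0.448757+0.039040i)
  m=4: -0.053660-0.356967i × +0.081477+0.022129i = +0.003527-0.030272i  (running Σ = -0.445230+0.008768i)
  m=5: +0.236349+0.361373i × -0.018290-0.006295i = -0.002048-0.008097i  (running Σ = -0.447278+0.000670i)
  m=6: -0.220094-0.138476i × +0.002839+0.001193i = -0.000460-0.000656i  (running Σ = -0.447737+0.000015i)
  m=7: +0.085198+0.011277i × -0.000273-0.000136i = -0.000022-0.000015i  (running Σ = -0.447759+0.000000i)
Accumulated sum -0.447759+0.000000i; after 4π/(2l+1) scaling, -0.375114+0.000000i ⇒ P_7 = -0.375114

-0.375114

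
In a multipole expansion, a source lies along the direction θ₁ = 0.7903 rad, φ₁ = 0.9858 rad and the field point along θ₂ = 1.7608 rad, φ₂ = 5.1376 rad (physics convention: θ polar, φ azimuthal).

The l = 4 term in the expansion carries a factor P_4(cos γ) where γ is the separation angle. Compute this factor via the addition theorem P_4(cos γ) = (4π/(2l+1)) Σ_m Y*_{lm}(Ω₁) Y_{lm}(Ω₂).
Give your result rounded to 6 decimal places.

Term-by-term m-sum for l=4 (normalisation 4π/9 = 1.396263):
  m=-4: -0.07847 - 0.08105j × -0.05337 - 0.40805j = -0.02889 + 0.03634j  (running Σ = -0.02889 + 0.03634j)
  m=-3: -0.31063 + 0.05787j × 0.21418 + 0.06512j = -0.07030 - 0.00783j  (running Σ = -0.09918 + 0.02851j)
  m=-2: -0.16248 + 0.38345j × 0.15967 - 0.18191j = 0.04381 + 0.09078j  (running Σ = -0.05537 + 0.11929j)
  m=-1: 0.06082 + 0.09183j × 0.09955 + 0.21983j = -0.01413 + 0.02251j  (running Σ = -0.06951 + 0.14181j)
  m=0: -0.34631 + 0.00000j × 0.20887 + 0.00000j = -0.07233 + 0.00000j  (running Σ = -0.14184 + 0.14181j)
  m=1: -0.06082 + 0.09183j × -0.09955 + 0.21983j = -0.01413 - 0.02251j  (running Σ = -0.15597 + 0.11929j)
  m=2: -0.16248 - 0.38345j × 0.15967 + 0.18191j = 0.04381 - 0.09078j  (running Σ = -0.11216 + 0.02851j)
  m=3: 0.31063 + 0.05787j × -0.21418 + 0.06512j = -0.07030 + 0.00783j  (running Σ = -0.18246 + 0.03634j)
  m=4: -0.07847 + 0.08105j × -0.05337 + 0.40805j = -0.02889 - 0.03634j  (running Σ = -0.21135 - 0.00000j)
Accumulated sum -0.21135 - 0.00000j; after 4π/(2l+1) scaling, -0.29509 - 0.00000j ⇒ P_4 = -0.295093

-0.295093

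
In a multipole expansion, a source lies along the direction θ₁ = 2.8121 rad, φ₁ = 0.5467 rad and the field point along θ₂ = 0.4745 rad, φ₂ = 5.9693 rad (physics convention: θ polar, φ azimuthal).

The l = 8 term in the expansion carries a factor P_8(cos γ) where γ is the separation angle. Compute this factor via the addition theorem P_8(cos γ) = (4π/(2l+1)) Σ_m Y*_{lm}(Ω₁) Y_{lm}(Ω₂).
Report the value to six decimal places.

0.212845

Addition theorem: P_8(cos γ) = (4π/17) Σ_m Y*_{lm}(Ω₁) Y_{lm}(Ω₂), m = −8…8:
  [-8]  conj(Y_{8,-8})(Ω₁) = -0.000021-0.000058i ; Y_{8,-8}(Ω₂) = -0.000791+0.000577i ; Δ = +0.000000+0.000000i
  [-7]  conj(Y_{8,-7})(Ω₁) = +0.000561+0.000458i ; Y_{8,-7}(Ω₂) = -0.004468+0.006175i ; Δ = -0.000005+0.000001i
  [-6]  conj(Y_{8,-6})(Ω₁) = -0.005317-0.000742i ; Y_{8,-6}(Ω₂) = -0.011442+0.035414i ; Δ = +0.000087-0.000180i
  [-5]  conj(Y_{8,-5})(Ω₁) = +0.026122-0.011294i ; Y_{8,-5}(Ω₂) = +0.000175+0.127722i ; Δ = +0.001447+0.003334i
  [-4]  conj(Y_{8,-4})(Ω₁) = -0.063894+0.090259i ; Y_{8,-4}(Ω₂) = +0.096547+0.296037i ; Δ = -0.032889-0.010201i
  [-3]  conj(Y_{8,-3})(Ω₁) = +0.021294-0.306762i ; Y_{8,-3}(Ω₂) = +0.298465+0.410093i ; Δ = +0.132157-0.082825i
  [-2]  conj(Y_{8,-2})(Ω₁) = +0.256700+0.496225i ; Y_{8,-2}(Ω₂) = +0.349963+0.253970i ; Δ = -0.036191+0.238855i
  [-1]  conj(Y_{8,-1})(Ω₁) = -0.412189-0.250847i ; Y_{8,-1}(Ω₂) = -0.085623-0.027795i ; Δ = +0.028321+0.032935i
  [+0]  conj(Y_{8,0})(Ω₁) = -0.218289-0.000000i ; Y_{8,0}(Ω₂) = -0.467667+0.000000i ; Δ = +0.102087+0.000000i
  [+1]  conj(Y_{8,1})(Ω₁) = +0.412189-0.250847i ; Y_{8,1}(Ω₂) = +0.085623-0.027795i ; Δ = +0.028321-0.032935i
  [+2]  conj(Y_{8,2})(Ω₁) = +0.256700-0.496225i ; Y_{8,2}(Ω₂) = +0.349963-0.253970i ; Δ = -0.036191-0.238855i
  [+3]  conj(Y_{8,3})(Ω₁) = -0.021294-0.306762i ; Y_{8,3}(Ω₂) = -0.298465+0.410093i ; Δ = +0.132157+0.082825i
  [+4]  conj(Y_{8,4})(Ω₁) = -0.063894-0.090259i ; Y_{8,4}(Ω₂) = +0.096547-0.296037i ; Δ = -0.032889+0.010201i
  [+5]  conj(Y_{8,5})(Ω₁) = -0.026122-0.011294i ; Y_{8,5}(Ω₂) = -0.000175+0.127722i ; Δ = +0.001447-0.003334i
  [+6]  conj(Y_{8,6})(Ω₁) = -0.005317+0.000742i ; Y_{8,6}(Ω₂) = -0.011442-0.035414i ; Δ = +0.000087+0.000180i
  [+7]  conj(Y_{8,7})(Ω₁) = -0.000561+0.000458i ; Y_{8,7}(Ω₂) = +0.004468+0.006175i ; Δ = -0.000005-0.000001i
  [+8]  conj(Y_{8,8})(Ω₁) = -0.000021+0.000058i ; Y_{8,8}(Ω₂) = -0.000791-0.000577i ; Δ = +0.000000-0.000000i
Σ over m = +0.287940+0.000000i; ×(4π/17) → +0.212845+0.000000i. Real part: 0.212845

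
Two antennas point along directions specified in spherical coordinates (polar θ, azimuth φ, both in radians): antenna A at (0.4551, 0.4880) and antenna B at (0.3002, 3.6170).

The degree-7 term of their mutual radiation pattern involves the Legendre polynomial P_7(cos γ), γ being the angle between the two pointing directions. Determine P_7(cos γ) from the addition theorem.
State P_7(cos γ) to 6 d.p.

0.052286

Expand P_7 via completeness: Σ_{m} conj(Y_{7,m}) at Ω₁ times Y_{7,m} at Ω₂ —
  [-7]  conj(Y_{7,-7})(Ω₁) = -0.001526-0.000430i ; Y_{7,-7}(Ω₂) = +0.000097-0.000018i ; Δ = -0.000000-0.000000i
  [-6]  conj(Y_{7,-6})(Ω₁) = -0.011845+0.002569i ; Y_{7,-6}(Ω₂) = -0.001145-0.000341i ; Δ = +0.000014+0.000001i
  [-5]  conj(Y_{7,-5})(Ω₁) = -0.043633+0.036870i ; Y_{7,-5}(Ω₂) = +0.006505+0.006239i ; Δ = -0.000514-0.000032i
  [-4]  conj(Y_{7,-4})(Ω₁) = -0.068550+0.171029i ; Y_{7,-4}(Ω₂) = -0.015433-0.044936i ; Δ = +0.008743+0.000441i
  [-3]  conj(Y_{7,-3})(Ω₁) = +0.042897+0.400138i ; Y_{7,-3}(Ω₂) = -0.025494+0.175111i ; Δ = -0.071162-0.002690i
  [-2]  conj(Y_{7,-2})(Ω₁) = +0.294150+0.434796i ; Y_{7,-2}(Ω₂) = +0.255933-0.358510i ; Δ = +0.231162+0.005823i
  [-1]  conj(Y_{7,-1})(Ω₁) = +0.173721+0.092215i ; Y_{7,-1}(Ω₂) = -0.537281+0.276585i ; Δ = -0.118842-0.001497i
  [+0]  conj(Y_{7,0})(Ω₁) = -0.408076-0.000000i ; Y_{7,0}(Ω₂) = +0.089177+0.000000i ; Δ = -0.036391-0.000000i
  [+1]  conj(Y_{7,1})(Ω₁) = -0.173721+0.092215i ; Y_{7,1}(Ω₂) = +0.537281+0.276585i ; Δ = -0.118842+0.001497i
  [+2]  conj(Y_{7,2})(Ω₁) = +0.294150-0.434796i ; Y_{7,2}(Ω₂) = +0.255933+0.358510i ; Δ = +0.231162-0.005823i
  [+3]  conj(Y_{7,3})(Ω₁) = -0.042897+0.400138i ; Y_{7,3}(Ω₂) = +0.025494+0.175111i ; Δ = -0.071162+0.002690i
  [+4]  conj(Y_{7,4})(Ω₁) = -0.068550-0.171029i ; Y_{7,4}(Ω₂) = -0.015433+0.044936i ; Δ = +0.008743-0.000441i
  [+5]  conj(Y_{7,5})(Ω₁) = +0.043633+0.036870i ; Y_{7,5}(Ω₂) = -0.006505+0.006239i ; Δ = -0.000514+0.000032i
  [+6]  conj(Y_{7,6})(Ω₁) = -0.011845-0.002569i ; Y_{7,6}(Ω₂) = -0.001145+0.000341i ; Δ = +0.000014-0.000001i
  [+7]  conj(Y_{7,7})(Ω₁) = +0.001526-0.000430i ; Y_{7,7}(Ω₂) = -0.000097-0.000018i ; Δ = -0.000000+0.000000i
Accumulated sum +0.062412+0.000000i; after 4π/(2l+1) scaling, +0.052286+0.000000i ⇒ P_7 = 0.052286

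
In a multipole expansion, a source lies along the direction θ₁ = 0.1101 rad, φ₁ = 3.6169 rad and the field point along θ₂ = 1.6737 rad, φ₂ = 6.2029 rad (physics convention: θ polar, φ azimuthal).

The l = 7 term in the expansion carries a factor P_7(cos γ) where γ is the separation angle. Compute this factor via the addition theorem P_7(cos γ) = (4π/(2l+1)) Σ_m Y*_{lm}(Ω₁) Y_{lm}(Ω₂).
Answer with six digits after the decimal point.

0.292496

Addition theorem: P_7(cos γ) = (4π/15) Σ_m Y*_{lm}(Ω₁) Y_{lm}(Ω₂), m = −7…7:
  [-7]  conj(Y_{7,-7})(Ω₁) = +0.000000+0.000000i ; Y_{7,-7}(Ω₂) = +0.407708+0.256748i ; Δ = +0.000000+0.000000i
  [-6]  conj(Y_{7,-6})(Ω₁) = -0.000003+0.000001i ; Y_{7,-6}(Ω₂) = -0.164985-0.086252i ; Δ = +0.000001+0.000000i
  [-5]  conj(Y_{7,-5})(Ω₁) = +0.000050-0.000048i ; Y_{7,-5}(Ω₂) = -0.283801-0.120467i ; Δ = -0.000020+0.000008i
  [-4]  conj(Y_{7,-4})(Ω₁) = -0.000340+0.000990i ; Y_{7,-4}(Ω₂) = +0.200478+0.066690i ; Δ = -0.000134+0.000176i
  [-3]  conj(Y_{7,-3})(Ω₁) = -0.001639-0.011235i ; Y_{7,-3}(Ω₂) = +0.245272+0.060245i ; Δ = +0.000275-0.002854i
  [-2]  conj(Y_{7,-2})(Ω₁) = +0.050081+0.070123i ; Y_{7,-2}(Ω₂) = -0.217494-0.035226i ; Δ = -0.008422-0.017015i
  [-1]  conj(Y_{7,-1})(Ω₁) = -0.367552-0.189165i ; Y_{7,-1}(Ω₂) = -0.229901-0.018497i ; Δ = +0.081001+0.050288i
  [+0]  conj(Y_{7,0})(Ω₁) = +0.914765-0.000000i ; Y_{7,0}(Ω₂) = +0.222724+0.000000i ; Δ = +0.203740+0.000000i
  [+1]  conj(Y_{7,1})(Ω₁) = +0.367552-0.189165i ; Y_{7,1}(Ω₂) = +0.229901-0.018497i ; Δ = +0.081001-0.050288i
  [+2]  conj(Y_{7,2})(Ω₁) = +0.050081-0.070123i ; Y_{7,2}(Ω₂) = -0.217494+0.035226i ; Δ = -0.008422+0.017015i
  [+3]  conj(Y_{7,3})(Ω₁) = +0.001639-0.011235i ; Y_{7,3}(Ω₂) = -0.245272+0.060245i ; Δ = +0.000275+0.002854i
  [+4]  conj(Y_{7,4})(Ω₁) = -0.000340-0.000990i ; Y_{7,4}(Ω₂) = +0.200478-0.066690i ; Δ = -0.000134-0.000176i
  [+5]  conj(Y_{7,5})(Ω₁) = -0.000050-0.000048i ; Y_{7,5}(Ω₂) = +0.283801-0.120467i ; Δ = -0.000020-0.000008i
  [+6]  conj(Y_{7,6})(Ω₁) = -0.000003-0.000001i ; Y_{7,6}(Ω₂) = -0.164985+0.086252i ; Δ = +0.000001-0.000000i
  [+7]  conj(Y_{7,7})(Ω₁) = -0.000000+0.000000i ; Y_{7,7}(Ω₂) = -0.407708+0.256748i ; Δ = +0.000000-0.000000i
Σ over m = +0.349142-0.000000i; ×(4π/15) → +0.292496-0.000000i. Real part: 0.292496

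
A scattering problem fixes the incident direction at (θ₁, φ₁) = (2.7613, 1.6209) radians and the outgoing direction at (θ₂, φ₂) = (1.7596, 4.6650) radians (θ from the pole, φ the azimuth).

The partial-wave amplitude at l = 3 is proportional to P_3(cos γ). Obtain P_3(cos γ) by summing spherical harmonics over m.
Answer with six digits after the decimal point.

0.266116

Addition theorem: P_3(cos γ) = (4π/7) Σ_m Y*_{lm}(Ω₁) Y_{lm}(Ω₂), m = −3…3:
  m=-3: Y*=0.00320 - 0.02110j  Y=0.05602 - 0.39139j  product -0.00808 - 0.00243j
  m=-2: Y*=0.13010 + 0.01308j  Y=0.18422 + 0.01751j  product 0.02374 + 0.00469j
  m=-1: Y*=-0.01989 + 0.39671j  Y=0.01239 - 0.26123j  product 0.10339 + 0.01011j
  m=+0: Y*=-0.45431 + 0.00000j  Y=0.19778 + 0.00000j  product -0.08985 + 0.00000j
  m=+1: Y*=0.01989 + 0.39671j  Y=-0.01239 - 0.26123j  product 0.10339 - 0.01011j
  m=+2: Y*=0.13010 - 0.01308j  Y=0.18422 - 0.01751j  product 0.02374 - 0.00469j
  m=+3: Y*=-0.00320 - 0.02110j  Y=-0.05602 - 0.39139j  product -0.00808 + 0.00243j
Total Σ_m = 0.14824 + 0.00000j. Multiply by 1.795196: 0.26612 + 0.00000j. P_3(cos γ) = 0.266116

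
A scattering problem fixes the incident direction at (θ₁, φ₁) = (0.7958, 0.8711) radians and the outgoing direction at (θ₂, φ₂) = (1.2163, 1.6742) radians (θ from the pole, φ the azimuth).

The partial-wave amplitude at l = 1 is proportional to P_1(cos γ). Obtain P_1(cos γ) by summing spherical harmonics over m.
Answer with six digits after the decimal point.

Addition theorem: P_1(cos γ) = (4π/3) Σ_m Y*_{lm}(Ω₁) Y_{lm}(Ω₂), m = −1…1:
  term(m=-1) = (0.055541, -0.057543)   from Y*(Ω₁)=(0.158954, 0.188834), Y(Ω₂)=(-0.033444, -0.322281)
  term(m=+0) = (0.057984, 0.000000)   from Y*(Ω₁)=(0.341882, -0.000000), Y(Ω₂)=(0.169603, 0.000000)
  term(m=+1) = (0.055541, 0.057543)   from Y*(Ω₁)=(-0.158954, 0.188834), Y(Ω₂)=(0.033444, -0.322281)
Total Σ_m = (0.169067, 0.000000). Multiply by 4.188790: (0.708186, 0.000000). P_1(cos γ) = 0.708186

0.708186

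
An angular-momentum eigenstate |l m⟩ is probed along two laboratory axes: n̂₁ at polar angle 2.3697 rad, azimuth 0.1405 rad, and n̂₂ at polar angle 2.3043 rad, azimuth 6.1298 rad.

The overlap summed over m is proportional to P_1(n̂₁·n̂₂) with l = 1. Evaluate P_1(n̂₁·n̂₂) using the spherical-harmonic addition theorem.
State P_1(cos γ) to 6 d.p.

Term-by-term m-sum for l=1 (normalisation 4π/3 = 4.188790):
  term(m=-1) = (0.059195, 0.017915)   from Y*(Ω₁)=(0.238605, 0.033746), Y(Ω₂)=(0.253631, 0.039211)
  term(m=+0) = (0.114530, 0.000000)   from Y*(Ω₁)=(-0.350129, -0.000000), Y(Ω₂)=(-0.327108, 0.000000)
  term(m=+1) = (0.059195, -0.017915)   from Y*(Ω₁)=(-0.238605, 0.033746), Y(Ω₂)=(-0.253631, 0.039211)
Σ over m = (0.232919, 0.000000); ×(4π/3) → (0.975648, 0.000000). Real part: 0.975648

0.975648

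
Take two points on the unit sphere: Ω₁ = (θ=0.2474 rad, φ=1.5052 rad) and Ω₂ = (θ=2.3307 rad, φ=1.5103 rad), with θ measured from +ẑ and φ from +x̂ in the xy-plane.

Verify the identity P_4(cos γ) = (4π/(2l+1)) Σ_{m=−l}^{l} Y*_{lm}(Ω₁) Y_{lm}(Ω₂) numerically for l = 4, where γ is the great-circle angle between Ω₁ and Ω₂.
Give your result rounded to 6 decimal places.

-0.273751

Summing Y*_{l m}(θ₁,φ₁)·Y_{l m}(θ₂,φ₂) over m ∈ [−4, 4]; prefactor 4π/(2·4+1) = 1.396263:
  term(m=-4) = (0.000194, -0.000004)   from Y*(Ω₁)=(0.001537, -0.000413), Y(Ω₂)=(0.118637, 0.029282)
  term(m=-3) = (-0.005853, 0.000090)   from Y*(Ω₁)=(-0.003484, -0.017477), Y(Ω₂)=(0.059281, -0.323045)
  term(m=-2) = (0.045683, -0.000466)   from Y*(Ω₁)=(-0.110981, 0.014644), Y(Ω₂)=(-0.405125, -0.049258)
  term(m=-1) = (-0.030554, 0.000156)   from Y*(Ω₁)=(0.026360, 0.401280), Y(Ω₂)=(-0.004594, 0.075838)
  term(m=+0) = (-0.215002, 0.000000)   from Y*(Ω₁)=(0.605849, -0.000000), Y(Ω₂)=(-0.354878, 0.000000)
  term(m=+1) = (-0.030554, -0.000156)   from Y*(Ω₁)=(-0.026360, 0.401280), Y(Ω₂)=(0.004594, 0.075838)
  term(m=+2) = (0.045683, 0.000466)   from Y*(Ω₁)=(-0.110981, -0.014644), Y(Ω₂)=(-0.405125, 0.049258)
  term(m=+3) = (-0.005853, -0.000090)   from Y*(Ω₁)=(0.003484, -0.017477), Y(Ω₂)=(-0.059281, -0.323045)
  term(m=+4) = (0.000194, 0.000004)   from Y*(Ω₁)=(0.001537, 0.000413), Y(Ω₂)=(0.118637, -0.029282)
Total Σ_m = (-0.196060, -0.000000). Multiply by 1.396263: (-0.273751, -0.000000). P_4(cos γ) = -0.273751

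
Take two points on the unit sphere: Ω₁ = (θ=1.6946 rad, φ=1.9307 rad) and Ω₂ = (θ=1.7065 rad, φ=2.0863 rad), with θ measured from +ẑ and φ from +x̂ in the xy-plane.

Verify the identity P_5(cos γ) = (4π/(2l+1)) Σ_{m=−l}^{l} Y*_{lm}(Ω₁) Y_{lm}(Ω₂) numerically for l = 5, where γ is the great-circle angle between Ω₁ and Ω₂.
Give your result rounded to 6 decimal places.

0.828137

Summing Y*_{l m}(θ₁,φ₁)·Y_{l m}(θ₂,φ₂) over m ∈ [−5, 5]; prefactor 4π/(2·5+1) = 1.142397:
  m=-5: -0.435008-0.101268i × -0.236942+0.374529i = +0.140999-0.138929i  (running Σ = +0.140999-0.138929i)
  m=-4: -0.022990-0.174249i × +0.090265+0.168735i = +0.027327-0.019608i  (running Σ = +0.168326-0.158536i)
  m=-3: -0.257196+0.137544i × -0.280979-0.006825i = +0.073205-0.036892i  (running Σ = +0.241531-0.195428i)
  m=-2: -0.147878-0.129649i × -0.109332+0.182480i = +0.039826-0.012810i  (running Σ = +0.281357-0.208238i)
  m=-1: -0.088585+0.235414i × -0.117454-0.207293i = +0.059204-0.009287i  (running Σ = +0.340562-0.217525i)
  m=0: -0.201424-0.000000i × -0.217392+0.000000i = +0.043788+0.000000i  (running Σ = +0.384350-0.217525i)
  m=1: +0.088585+0.235414i × +0.117454-0.207293i = +0.059204+0.009287i  (running Σ = +0.443554-0.208238i)
  m=2: -0.147878+0.129649i × -0.109332-0.182480i = +0.039826+0.012810i  (running Σ = +0.483380-0.195428i)
  m=3: +0.257196+0.137544i × +0.280979-0.006825i = +0.073205+0.036892i  (running Σ = +0.556585-0.158536i)
  m=4: -0.022990+0.174249i × +0.090265-0.168735i = +0.027327+0.019608i  (running Σ = +0.583912-0.138929i)
  m=5: +0.435008-0.101268i × +0.236942+0.374529i = +0.140999+0.138929i  (running Σ = +0.724911+0.000000i)
Total Σ_m = +0.724911+0.000000i. Multiply by 1.142397: +0.828137+0.000000i. P_5(cos γ) = 0.828137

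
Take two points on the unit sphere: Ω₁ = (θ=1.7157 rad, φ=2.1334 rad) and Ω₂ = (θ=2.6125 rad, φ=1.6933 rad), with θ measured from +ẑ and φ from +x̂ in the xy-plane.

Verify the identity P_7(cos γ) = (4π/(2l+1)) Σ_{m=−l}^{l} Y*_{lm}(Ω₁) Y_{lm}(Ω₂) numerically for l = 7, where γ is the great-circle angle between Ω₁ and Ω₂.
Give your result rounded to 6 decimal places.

0.320418

Expand P_7 via completeness: Σ_{m} conj(Y_{7,m}) at Ω₁ times Y_{7,m} at Ω₂ —
  [-7]  conj(Y_{7,-7})(Ω₁) = (-0.332113, 0.324733) ; Y_{7,-7}(Ω₂) = (0.003156, 0.002731) ; Δ = (-0.001935, 0.000118)
  [-6]  conj(Y_{7,-6})(Ω₁) = (-0.246701, -0.058813) ; Y_{7,-6}(Ω₂) = (0.019814, -0.017912) ; Δ = (-0.005942, 0.003254)
  [-5]  conj(Y_{7,-5})(Ω₁) = (0.081882, 0.240171) ; Y_{7,-5}(Ω₂) = (-0.060048, -0.085456) ; Δ = (0.015607, -0.021419)
  [-4]  conj(Y_{7,-4})(Ω₁) = (-0.174247, 0.215644) ; Y_{7,-4}(Ω₂) = (-0.242652, 0.129432) ; Δ = (0.014370, -0.074880)
  [-3]  conj(Y_{7,-3})(Ω₁) = (0.179492, 0.021100) ; Y_{7,-3}(Ω₂) = (0.169872, 0.441222) ; Δ = (0.021181, 0.082780)
  [-2]  conj(Y_{7,-2})(Ω₁) = (0.121736, 0.254877) ; Y_{7,-2}(Ω₂) = (0.415356, -0.103852) ; Δ = (0.077033, 0.093222)
  [-1]  conj(Y_{7,-1})(Ω₁) = (0.080792, -0.128123) ; Y_{7,-1}(Ω₂) = (0.006887, 0.055940) ; Δ = (0.007724, 0.003637)
  [+0]  conj(Y_{7,0})(Ω₁) = (0.283274, -0.000000) ; Y_{7,0}(Ω₂) = (0.446190, 0.000000) ; Δ = (0.126394, 0.000000)
  [+1]  conj(Y_{7,1})(Ω₁) = (-0.080792, -0.128123) ; Y_{7,1}(Ω₂) = (-0.006887, 0.055940) ; Δ = (0.007724, -0.003637)
  [+2]  conj(Y_{7,2})(Ω₁) = (0.121736, -0.254877) ; Y_{7,2}(Ω₂) = (0.415356, 0.103852) ; Δ = (0.077033, -0.093222)
  [+3]  conj(Y_{7,3})(Ω₁) = (-0.179492, 0.021100) ; Y_{7,3}(Ω₂) = (-0.169872, 0.441222) ; Δ = (0.021181, -0.082780)
  [+4]  conj(Y_{7,4})(Ω₁) = (-0.174247, -0.215644) ; Y_{7,4}(Ω₂) = (-0.242652, -0.129432) ; Δ = (0.014370, 0.074880)
  [+5]  conj(Y_{7,5})(Ω₁) = (-0.081882, 0.240171) ; Y_{7,5}(Ω₂) = (0.060048, -0.085456) ; Δ = (0.015607, 0.021419)
  [+6]  conj(Y_{7,6})(Ω₁) = (-0.246701, 0.058813) ; Y_{7,6}(Ω₂) = (0.019814, 0.017912) ; Δ = (-0.005942, -0.003254)
  [+7]  conj(Y_{7,7})(Ω₁) = (0.332113, 0.324733) ; Y_{7,7}(Ω₂) = (-0.003156, 0.002731) ; Δ = (-0.001935, -0.000118)
Accumulated sum (0.382471, 0.000000); after 4π/(2l+1) scaling, (0.320418, 0.000000) ⇒ P_7 = 0.320418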